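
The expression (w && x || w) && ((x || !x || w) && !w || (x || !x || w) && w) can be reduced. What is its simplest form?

(w && x || w) && ((x || !x || w) && !w || (x || !x || w) && w)
= (w && x || w) && (x || !x || w)
= w || w && x && (x || !x)
= w || w && x
= w

w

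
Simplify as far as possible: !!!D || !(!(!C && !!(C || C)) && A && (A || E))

!!!D || !(!(!C && !!(C || C)) && A && (A || E))
= !!!D || !(!(!C && !!(C || C)) && A)   (absorption)
= !!!D || !((C || !(C || C)) && A)   (De Morgan)
= !!!D || !((C || !C) && A)   (idempotence)
= !!!D || !A   (complement / identity)
= !D || !A   (double negation)

!D || !A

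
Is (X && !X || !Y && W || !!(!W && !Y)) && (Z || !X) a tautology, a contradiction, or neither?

neither

(X && !X || !Y && W || !!(!W && !Y)) && (Z || !X)
= (X && !X || !Y && W || !W && !Y) && (Z || !X)
= (!Y && W || !W && !Y) && (Z || !X)
= !Y && (Z || !X)
This depends on X, Y, Z, so it is not a constant.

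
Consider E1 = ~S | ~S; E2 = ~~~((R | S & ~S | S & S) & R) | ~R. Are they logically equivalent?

No

E1: ~S | ~S
    = ~S
E2: ~~~((R | S & ~S | S & S) & R) | ~R
    = ~~~((R | S) & R) | ~R
    = ~~~R | ~R
    = ~R | ~R
    = ~R
These differ: at R=1, S=0, E1 = 1 but E2 = 0.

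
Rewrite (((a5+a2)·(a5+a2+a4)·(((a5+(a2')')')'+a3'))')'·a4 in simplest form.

(a5+a2)·a4

(((a5+a2)·(a5+a2+a4)·(((a5+(a2')')')'+a3'))')'·a4
= (a5+a2)·(a5+a2+a4)·(((a5+(a2')')')'+a3')·a4
= (a5+a2)·(((a5+(a2')')')'+a3')·a4
= (a5+a2)·(((a5+a2)')'+a3')·a4
= (a5+a2)·(a5+a2+a3')·a4
= (a5+a2)·a4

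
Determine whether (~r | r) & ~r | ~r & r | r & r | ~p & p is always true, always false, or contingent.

always true

(~r | r) & ~r | ~r & r | r & r | ~p & p
= (~r | r) & ~r | (~r | r) & r | ~p & p   [distribution]
= ~r | r | ~p & p   [distribution]
= ~r | r   [complement / identity]
= 1   [complement]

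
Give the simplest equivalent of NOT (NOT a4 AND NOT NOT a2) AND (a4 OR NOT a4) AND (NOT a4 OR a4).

a4 OR NOT a2

NOT (NOT a4 AND NOT NOT a2) AND (a4 OR NOT a4) AND (NOT a4 OR a4)
= (a4 OR NOT a2) AND (a4 OR NOT a4) AND (NOT a4 OR a4)   (De Morgan)
= (a4 OR NOT a2) AND (NOT a4 OR a4)   (complement / identity)
= a4 OR NOT a2   (complement / identity)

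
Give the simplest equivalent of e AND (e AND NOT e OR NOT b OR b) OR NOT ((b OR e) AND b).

e AND (e AND NOT e OR NOT b OR b) OR NOT ((b OR e) AND b)
= e AND (e AND NOT e OR NOT b OR b) OR NOT b   (absorption)
= e AND (NOT b OR b) OR NOT b   (complement / identity)
= e OR NOT b   (complement / identity)

e OR NOT b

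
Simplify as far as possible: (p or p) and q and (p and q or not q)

(p or p) and q and (p and q or not q)
= p and q and (p and q or not q)   [idempotence]
= p and q   [absorption]

p and q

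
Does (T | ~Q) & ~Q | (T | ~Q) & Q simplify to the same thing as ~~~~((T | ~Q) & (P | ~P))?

Yes

E1: (T | ~Q) & ~Q | (T | ~Q) & Q
    = T | ~Q   (distribution)
E2: ~~~~((T | ~Q) & (P | ~P))
    = ~~((T | ~Q) & (P | ~P))   (double negation)
    = ~~(T | ~Q)   (complement / identity)
    = T | ~Q   (double negation)
Both reduce to T | ~Q, so they are equivalent.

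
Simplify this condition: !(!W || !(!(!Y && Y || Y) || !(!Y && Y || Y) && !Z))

W && !Y

!(!W || !(!(!Y && Y || Y) || !(!Y && Y || Y) && !Z))
= !(!W || !!(!Y && Y || Y))
= !(!W || !!Y)
= W && !Y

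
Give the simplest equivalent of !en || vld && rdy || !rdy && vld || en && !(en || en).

!en || vld

!en || vld && rdy || !rdy && vld || en && !(en || en)
= !en || vld || en && !(en || en)
= !en || vld || en && !en
= !en || vld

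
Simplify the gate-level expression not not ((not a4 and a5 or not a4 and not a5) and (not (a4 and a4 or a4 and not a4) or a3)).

not not ((not a4 and a5 or not a4 and not a5) and (not (a4 and a4 or a4 and not a4) or a3))
= not not ((not a4 and a5 or not a4 and not a5) and (not a4 or a3))   (distribution)
= not not (not a4 and (not a4 or a3))   (distribution)
= not a4 and (not a4 or a3)   (double negation)
= not a4   (absorption)

not a4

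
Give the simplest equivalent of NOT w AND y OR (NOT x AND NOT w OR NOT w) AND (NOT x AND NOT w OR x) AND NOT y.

NOT w AND y OR (NOT x AND NOT w OR NOT w) AND (NOT x AND NOT w OR x) AND NOT y
= NOT w AND y OR (NOT w AND x OR NOT x AND NOT w) AND NOT y
= NOT w AND y OR NOT w AND NOT y
= NOT w

NOT w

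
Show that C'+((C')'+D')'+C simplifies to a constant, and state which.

1

C'+((C')'+D')'+C
= C'+C'·D+C   — De Morgan
= C'+C   — absorption
= 1   — complement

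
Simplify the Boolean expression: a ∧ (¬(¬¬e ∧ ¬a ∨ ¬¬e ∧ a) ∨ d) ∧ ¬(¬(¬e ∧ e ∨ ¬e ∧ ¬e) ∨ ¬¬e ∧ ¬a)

a ∧ ¬e

a ∧ (¬(¬¬e ∧ ¬a ∨ ¬¬e ∧ a) ∨ d) ∧ ¬(¬(¬e ∧ e ∨ ¬e ∧ ¬e) ∨ ¬¬e ∧ ¬a)
= a ∧ (¬(¬¬e ∧ ¬a ∨ ¬¬e ∧ a) ∨ d) ∧ ¬(¬¬e ∨ ¬¬e ∧ ¬a)
= a ∧ (¬(¬¬e ∧ ¬a ∨ ¬¬e ∧ a) ∨ d) ∧ ¬¬¬e
= a ∧ (¬¬¬e ∨ d) ∧ ¬¬¬e
= a ∧ ¬¬¬e
= a ∧ ¬e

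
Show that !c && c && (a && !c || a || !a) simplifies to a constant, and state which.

!c && c && (a && !c || a || !a)
= !c && c && (a || !a)   (absorption)
= !c && c   (complement / identity)
= false   (complement)

false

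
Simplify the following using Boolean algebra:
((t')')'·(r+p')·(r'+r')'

((t')')'·(r+p')·(r'+r')'
= t'·(r+p')·(r'+r')'
= t'·(r+p')·r·r
= t'·(r+p')·r
= t'·r

t'·r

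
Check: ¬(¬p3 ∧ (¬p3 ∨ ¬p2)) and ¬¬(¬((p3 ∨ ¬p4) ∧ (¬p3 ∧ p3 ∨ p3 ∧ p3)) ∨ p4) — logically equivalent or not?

No

E1: ¬(¬p3 ∧ (¬p3 ∨ ¬p2))
    = ¬¬p3
    = p3
E2: ¬¬(¬((p3 ∨ ¬p4) ∧ (¬p3 ∧ p3 ∨ p3 ∧ p3)) ∨ p4)
    = ¬¬(¬((p3 ∨ ¬p4) ∧ p3) ∨ p4)
    = ¬((p3 ∨ ¬p4) ∧ p3) ∨ p4
    = ¬p3 ∨ p4
These differ: at p2=0, p3=0, p4=0, E1 = 0 but E2 = 1.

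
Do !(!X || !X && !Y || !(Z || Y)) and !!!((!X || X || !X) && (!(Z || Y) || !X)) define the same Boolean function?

E1: !(!X || !X && !Y || !(Z || Y))
    = !(!X || !(Z || Y))   — absorption
    = X && (Z || Y)   — De Morgan
E2: !!!((!X || X || !X) && (!(Z || Y) || !X))
    = !!!(!X || (!X || X) && !(Z || Y))   — distribution
    = !!!(!X || !(Z || Y))   — complement / identity
    = !(!X || !(Z || Y))   — double negation
    = X && (Z || Y)   — De Morgan
Both reduce to X && (Z || Y), so they are equivalent.

Yes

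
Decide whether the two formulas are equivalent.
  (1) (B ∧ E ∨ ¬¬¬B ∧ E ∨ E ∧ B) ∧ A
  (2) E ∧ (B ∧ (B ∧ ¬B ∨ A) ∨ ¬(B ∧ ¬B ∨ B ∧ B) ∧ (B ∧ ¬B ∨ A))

E1: (B ∧ E ∨ ¬¬¬B ∧ E ∨ E ∧ B) ∧ A
    = (B ∧ E ∨ ¬B ∧ E ∨ E ∧ B) ∧ A   (double negation)
    = (E ∨ E ∧ B) ∧ A   (distribution)
    = E ∧ A   (absorption)
E2: E ∧ (B ∧ (B ∧ ¬B ∨ A) ∨ ¬(B ∧ ¬B ∨ B ∧ B) ∧ (B ∧ ¬B ∨ A))
    = E ∧ (B ∧ (B ∧ ¬B ∨ A) ∨ ¬B ∧ (B ∧ ¬B ∨ A))   (distribution)
    = E ∧ (B ∧ ¬B ∨ A)   (distribution)
    = E ∧ A   (complement / identity)
Both reduce to E ∧ A, so they are equivalent.

Yes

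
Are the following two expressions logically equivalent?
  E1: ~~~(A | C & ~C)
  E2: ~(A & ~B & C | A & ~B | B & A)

Yes

E1: ~~~(A | C & ~C)
    = ~(A | C & ~C)   [double negation]
    = ~A   [complement / identity]
E2: ~(A & ~B & C | A & ~B | B & A)
    = ~(A & ~B | B & A)   [absorption]
    = ~A   [distribution]
Both reduce to ~A, so they are equivalent.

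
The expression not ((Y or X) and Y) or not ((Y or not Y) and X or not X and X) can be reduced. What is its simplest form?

not ((Y or X) and Y) or not ((Y or not Y) and X or not X and X)
= not Y or not ((Y or not Y) and X or not X and X)   (absorption)
= not Y or not ((Y or not Y) and X)   (complement / identity)
= not Y or not X   (complement / identity)

not Y or not X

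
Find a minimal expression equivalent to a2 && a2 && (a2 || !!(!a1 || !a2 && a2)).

a2 && a2 && (a2 || !!(!a1 || !a2 && a2))
= a2 && a2 && (a2 || !a1 || !a2 && a2)   (double negation)
= a2 && a2 && (a2 || !a1)   (complement / identity)
= a2 && a2   (absorption)
= a2   (idempotence)

a2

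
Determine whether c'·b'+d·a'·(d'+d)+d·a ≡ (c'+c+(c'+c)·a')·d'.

No

E1: c'·b'+d·a'·(d'+d)+d·a
    = c'·b'+d·a'+d·a   (complement / identity)
    = c'·b'+d   (distribution)
E2: (c'+c+(c'+c)·a')·d'
    = (c'+c)·d'   (absorption)
    = d'   (complement / identity)
These differ: at a=1, b=0, c=0, d=1, E1 = 1 but E2 = 0.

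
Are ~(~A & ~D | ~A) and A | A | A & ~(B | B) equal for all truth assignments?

Yes

E1: ~(~A & ~D | ~A)
    = ~~A   — absorption
    = A   — double negation
E2: A | A | A & ~(B | B)
    = A | A | A & ~B   — idempotence
    = A | A & ~B   — idempotence
    = A   — absorption
Both reduce to A, so they are equivalent.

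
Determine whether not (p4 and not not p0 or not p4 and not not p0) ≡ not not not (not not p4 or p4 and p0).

E1: not (p4 and not not p0 or not p4 and not not p0)
    = not not not p0   (distribution)
    = not p0   (double negation)
E2: not not not (not not p4 or p4 and p0)
    = not not not (p4 or p4 and p0)   (double negation)
    = not not not p4   (absorption)
    = not p4   (double negation)
These differ: at p0=1, p4=0, E1 = 0 but E2 = 1.

No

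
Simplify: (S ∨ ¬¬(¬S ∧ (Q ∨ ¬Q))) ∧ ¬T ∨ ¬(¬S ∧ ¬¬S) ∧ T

True

(S ∨ ¬¬(¬S ∧ (Q ∨ ¬Q))) ∧ ¬T ∨ ¬(¬S ∧ ¬¬S) ∧ T
= (S ∨ ¬¬¬S) ∧ ¬T ∨ ¬(¬S ∧ ¬¬S) ∧ T   (complement / identity)
= (S ∨ ¬¬¬S) ∧ ¬T ∨ (S ∨ ¬S) ∧ T   (De Morgan)
= (S ∨ ¬S) ∧ ¬T ∨ (S ∨ ¬S) ∧ T   (double negation)
= S ∨ ¬S   (distribution)
= True   (complement)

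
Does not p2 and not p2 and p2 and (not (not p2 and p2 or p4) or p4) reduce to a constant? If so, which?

not p2 and not p2 and p2 and (not (not p2 and p2 or p4) or p4)
= not p2 and not p2 and p2 and (not p4 or p4)
= not p2 and not p2 and p2
= not p2 and p2
= False

yes, False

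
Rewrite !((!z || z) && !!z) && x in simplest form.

!((!z || z) && !!z) && x
= !!!z && x   [complement / identity]
= !z && x   [double negation]

!z && x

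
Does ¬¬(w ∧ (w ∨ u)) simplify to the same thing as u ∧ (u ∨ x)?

No

E1: ¬¬(w ∧ (w ∨ u))
    = ¬¬w   [absorption]
    = w   [double negation]
E2: u ∧ (u ∨ x)
    = u   [absorption]
These differ: at u=1, w=0, x=0, E1 = 0 but E2 = 1.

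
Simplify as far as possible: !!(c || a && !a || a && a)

!!(c || a && !a || a && a)
= !!(c || a)   [distribution]
= c || a   [double negation]

c || a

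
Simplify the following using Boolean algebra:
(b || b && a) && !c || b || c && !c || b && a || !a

(b || b && a) && !c || b || c && !c || b && a || !a
= (b || b && a) && !c || b || b && a || !a   (complement / identity)
= b || b && a || !a   (absorption)
= b || !a   (absorption)

b || !a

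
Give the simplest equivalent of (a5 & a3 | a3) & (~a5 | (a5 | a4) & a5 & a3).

(a5 & a3 | a3) & (~a5 | (a5 | a4) & a5 & a3)
= (a5 & a3 | a3) & (~a5 | a5 & a3)
= a3 & ~a5 | a5 & a3
= a3

a3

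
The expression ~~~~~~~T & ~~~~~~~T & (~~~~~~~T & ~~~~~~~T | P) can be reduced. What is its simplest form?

~T

~~~~~~~T & ~~~~~~~T & (~~~~~~~T & ~~~~~~~T | P)
= ~~~~~~~T & ~~~~~~~T   — absorption
= ~~~~~~~T   — idempotence
= ~~~~~T   — double negation
= ~~~T   — double negation
= ~T   — double negation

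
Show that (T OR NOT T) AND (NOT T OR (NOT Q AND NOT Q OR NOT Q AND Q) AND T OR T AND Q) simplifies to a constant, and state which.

(T OR NOT T) AND (NOT T OR (NOT Q AND NOT Q OR NOT Q AND Q) AND T OR T AND Q)
= (T OR NOT T) AND (NOT T OR NOT Q AND T OR T AND Q)   (distribution)
= (T OR NOT T) AND (NOT T OR T)   (distribution)
= T OR NOT T   (complement / identity)
= TRUE   (complement)

TRUE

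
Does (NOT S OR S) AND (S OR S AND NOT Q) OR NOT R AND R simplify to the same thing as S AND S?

Yes

E1: (NOT S OR S) AND (S OR S AND NOT Q) OR NOT R AND R
    = (NOT S OR S) AND (S OR S AND NOT Q)   (complement / identity)
    = (NOT S OR S) AND S   (absorption)
    = S   (complement / identity)
E2: S AND S
    = S   (idempotence)
Both reduce to S, so they are equivalent.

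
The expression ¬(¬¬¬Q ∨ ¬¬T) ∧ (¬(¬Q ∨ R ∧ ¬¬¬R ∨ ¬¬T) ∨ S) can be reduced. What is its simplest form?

¬(¬¬¬Q ∨ ¬¬T) ∧ (¬(¬Q ∨ R ∧ ¬¬¬R ∨ ¬¬T) ∨ S)
= ¬(¬¬¬Q ∨ ¬¬T) ∧ (¬(¬Q ∨ R ∧ ¬R ∨ ¬¬T) ∨ S)   [double negation]
= ¬(¬¬¬Q ∨ ¬¬T) ∧ (¬(¬Q ∨ ¬¬T) ∨ S)   [complement / identity]
= ¬(¬Q ∨ ¬¬T) ∧ (¬(¬Q ∨ ¬¬T) ∨ S)   [double negation]
= ¬(¬Q ∨ ¬¬T)   [absorption]
= Q ∧ ¬T   [De Morgan]

Q ∧ ¬T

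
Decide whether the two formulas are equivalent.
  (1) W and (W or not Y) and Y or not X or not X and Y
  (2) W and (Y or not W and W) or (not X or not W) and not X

E1: W and (W or not Y) and Y or not X or not X and Y
    = W and Y or not X or not X and Y   (absorption)
    = W and Y or not X   (absorption)
E2: W and (Y or not W and W) or (not X or not W) and not X
    = W and Y or (not X or not W) and not X   (complement / identity)
    = W and Y or not X   (absorption)
Both reduce to W and Y or not X, so they are equivalent.

Yes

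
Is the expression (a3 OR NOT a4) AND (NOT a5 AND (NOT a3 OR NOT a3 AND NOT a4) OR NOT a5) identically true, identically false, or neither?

neither

(a3 OR NOT a4) AND (NOT a5 AND (NOT a3 OR NOT a3 AND NOT a4) OR NOT a5)
= (a3 OR NOT a4) AND (NOT a5 AND NOT a3 OR NOT a5)   (absorption)
= (a3 OR NOT a4) AND NOT a5   (absorption)
This depends on a3, a4, a5, so it is not a constant.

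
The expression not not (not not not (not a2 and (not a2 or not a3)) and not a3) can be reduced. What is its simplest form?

a2 and not a3

not not (not not not (not a2 and (not a2 or not a3)) and not a3)
= not not (not (not a2 and (not a2 or not a3)) and not a3)
= not not (not not a2 and not a3)
= not not (a2 and not a3)
= a2 and not a3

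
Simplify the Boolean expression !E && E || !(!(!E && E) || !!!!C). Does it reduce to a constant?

false

!E && E || !(!(!E && E) || !!!!C)
= !E && E || !E && E && !!!C   — De Morgan
= !E && E || !E && E && !C   — double negation
= !E && E   — absorption
= false   — complement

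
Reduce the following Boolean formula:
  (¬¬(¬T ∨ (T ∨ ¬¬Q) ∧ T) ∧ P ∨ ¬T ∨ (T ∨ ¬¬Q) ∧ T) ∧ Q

(¬¬(¬T ∨ (T ∨ ¬¬Q) ∧ T) ∧ P ∨ ¬T ∨ (T ∨ ¬¬Q) ∧ T) ∧ Q
= ((¬T ∨ (T ∨ ¬¬Q) ∧ T) ∧ P ∨ ¬T ∨ (T ∨ ¬¬Q) ∧ T) ∧ Q   (double negation)
= (¬T ∨ (T ∨ ¬¬Q) ∧ T) ∧ Q   (absorption)
= (¬T ∨ (T ∨ Q) ∧ T) ∧ Q   (double negation)
= (¬T ∨ T) ∧ Q   (absorption)
= Q   (complement / identity)

Q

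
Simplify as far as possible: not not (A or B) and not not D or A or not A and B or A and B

A or B

not not (A or B) and not not D or A or not A and B or A and B
= not not (A or B) and D or A or not A and B or A and B   [double negation]
= (A or B) and D or A or not A and B or A and B   [double negation]
= (A or B) and D or A or B   [distribution]
= A or B   [absorption]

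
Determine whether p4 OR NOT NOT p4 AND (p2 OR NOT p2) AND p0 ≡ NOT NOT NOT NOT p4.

Yes

E1: p4 OR NOT NOT p4 AND (p2 OR NOT p2) AND p0
    = p4 OR p4 AND (p2 OR NOT p2) AND p0   — double negation
    = p4 OR p4 AND p0   — complement / identity
    = p4   — absorption
E2: NOT NOT NOT NOT p4
    = NOT NOT p4   — double negation
    = p4   — double negation
Both reduce to p4, so they are equivalent.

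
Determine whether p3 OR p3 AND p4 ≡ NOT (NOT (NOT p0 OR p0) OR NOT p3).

Yes

E1: p3 OR p3 AND p4
    = p3   — absorption
E2: NOT (NOT (NOT p0 OR p0) OR NOT p3)
    = (NOT p0 OR p0) AND p3   — De Morgan
    = p3   — complement / identity
Both reduce to p3, so they are equivalent.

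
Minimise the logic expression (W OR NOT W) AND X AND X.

X

(W OR NOT W) AND X AND X
= X AND X
= X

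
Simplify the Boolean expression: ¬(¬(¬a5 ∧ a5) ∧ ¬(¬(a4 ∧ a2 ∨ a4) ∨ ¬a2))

¬(¬(¬a5 ∧ a5) ∧ ¬(¬(a4 ∧ a2 ∨ a4) ∨ ¬a2))
= ¬(¬(¬a5 ∧ a5) ∧ ¬(¬a4 ∨ ¬a2))   (absorption)
= ¬a5 ∧ a5 ∨ ¬a4 ∨ ¬a2   (De Morgan)
= ¬a4 ∨ ¬a2   (complement / identity)

¬a4 ∨ ¬a2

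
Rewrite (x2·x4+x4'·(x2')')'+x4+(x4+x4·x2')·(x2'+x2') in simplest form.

(x2·x4+x4'·(x2')')'+x4+(x4+x4·x2')·(x2'+x2')
= (x2·x4+x4'·(x2')')'+x4+x4·(x2'+x2')   [absorption]
= (x2·x4+x4'·x2)'+x4+x4·(x2'+x2')   [double negation]
= x2'+x4+x4·(x2'+x2')   [distribution]
= x2'+x4+x4·x2'   [idempotence]
= x2'+x4   [absorption]

x2'+x4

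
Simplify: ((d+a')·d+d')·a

a

((d+a')·d+d')·a
= (d+d')·a   [absorption]
= a   [complement / identity]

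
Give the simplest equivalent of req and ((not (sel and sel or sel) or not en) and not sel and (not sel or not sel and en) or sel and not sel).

req and not sel

req and ((not (sel and sel or sel) or not en) and not sel and (not sel or not sel and en) or sel and not sel)
= req and ((not (sel or sel) or not en) and not sel and (not sel or not sel and en) or sel and not sel)
= req and ((not (sel or sel) or not en) and not sel and not sel or sel and not sel)
= req and ((not sel or not en) and not sel and not sel or sel and not sel)
= req and (not sel and not sel or sel and not sel)
= req and not sel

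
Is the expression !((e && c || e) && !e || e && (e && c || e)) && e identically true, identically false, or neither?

!((e && c || e) && !e || e && (e && c || e)) && e
= !(e && c || e) && e   [distribution]
= !e && e   [absorption]
= false   [complement]

identically false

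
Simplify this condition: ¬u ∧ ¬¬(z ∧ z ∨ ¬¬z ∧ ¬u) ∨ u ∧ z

¬u ∧ ¬¬(z ∧ z ∨ ¬¬z ∧ ¬u) ∨ u ∧ z
= ¬u ∧ ¬¬(z ∧ z ∨ z ∧ ¬u) ∨ u ∧ z
= ¬u ∧ ¬¬(z ∧ (z ∨ ¬u)) ∨ u ∧ z
= ¬u ∧ z ∧ (z ∨ ¬u) ∨ u ∧ z
= ¬u ∧ z ∨ u ∧ z
= z

z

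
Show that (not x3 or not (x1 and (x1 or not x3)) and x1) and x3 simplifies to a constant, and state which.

(not x3 or not (x1 and (x1 or not x3)) and x1) and x3
= (not x3 or not x1 and x1) and x3
= not x3 and x3
= False

False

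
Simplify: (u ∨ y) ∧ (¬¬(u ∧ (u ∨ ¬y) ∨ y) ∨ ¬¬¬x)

u ∨ y

(u ∨ y) ∧ (¬¬(u ∧ (u ∨ ¬y) ∨ y) ∨ ¬¬¬x)
= (u ∨ y) ∧ (¬¬(u ∧ (u ∨ ¬y) ∨ y) ∨ ¬x)
= (u ∨ y) ∧ (¬¬(u ∨ y) ∨ ¬x)
= (u ∨ y) ∧ (u ∨ y ∨ ¬x)
= u ∨ y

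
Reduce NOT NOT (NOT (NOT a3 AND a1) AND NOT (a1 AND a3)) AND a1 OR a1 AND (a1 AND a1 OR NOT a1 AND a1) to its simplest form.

a1

NOT NOT (NOT (NOT a3 AND a1) AND NOT (a1 AND a3)) AND a1 OR a1 AND (a1 AND a1 OR NOT a1 AND a1)
= NOT NOT (NOT (NOT a3 AND a1) AND NOT (a1 AND a3)) AND a1 OR a1 AND a1
= NOT (NOT a3 AND a1 OR a1 AND a3) AND a1 OR a1 AND a1
= NOT a1 AND a1 OR a1 AND a1
= a1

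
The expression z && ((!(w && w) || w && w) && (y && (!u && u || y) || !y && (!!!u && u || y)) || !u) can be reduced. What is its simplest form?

z && ((!(w && w) || w && w) && (y && (!u && u || y) || !y && (!!!u && u || y)) || !u)
= z && ((!w || w && w) && (y && (!u && u || y) || !y && (!!!u && u || y)) || !u)
= z && ((!w || w && w) && (y && (!u && u || y) || !y && (!u && u || y)) || !u)
= z && ((!w || w && w) && (!u && u || y) || !u)
= z && ((!w || w && w) && y || !u)
= z && ((!w || w) && y || !u)
= z && (y || !u)

z && (y || !u)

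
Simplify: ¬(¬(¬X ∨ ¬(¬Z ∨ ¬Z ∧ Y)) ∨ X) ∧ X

¬(¬(¬X ∨ ¬(¬Z ∨ ¬Z ∧ Y)) ∨ X) ∧ X
= ¬(¬(¬X ∨ ¬¬Z) ∨ X) ∧ X
= ¬(X ∧ ¬Z ∨ X) ∧ X
= ¬X ∧ X
= False

False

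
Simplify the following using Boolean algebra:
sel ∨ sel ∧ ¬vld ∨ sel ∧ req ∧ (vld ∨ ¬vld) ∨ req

sel ∨ sel ∧ ¬vld ∨ sel ∧ req ∧ (vld ∨ ¬vld) ∨ req
= sel ∨ sel ∧ ¬vld ∨ sel ∧ req ∨ req   (complement / identity)
= sel ∨ sel ∧ req ∨ req   (absorption)
= sel ∨ req   (absorption)

sel ∨ req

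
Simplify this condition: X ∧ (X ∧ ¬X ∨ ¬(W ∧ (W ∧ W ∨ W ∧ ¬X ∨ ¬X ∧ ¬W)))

X ∧ (X ∧ ¬X ∨ ¬(W ∧ (W ∧ W ∨ W ∧ ¬X ∨ ¬X ∧ ¬W)))
= X ∧ (X ∧ ¬X ∨ ¬(W ∧ (W ∧ W ∨ ¬X)))   (distribution)
= X ∧ ¬(W ∧ (W ∧ W ∨ ¬X))   (complement / identity)
= X ∧ ¬(W ∧ (W ∨ ¬X))   (idempotence)
= X ∧ ¬W   (absorption)

X ∧ ¬W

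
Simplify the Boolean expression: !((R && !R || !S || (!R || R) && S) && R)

!((R && !R || !S || (!R || R) && S) && R)
= !((R && !R || !S || S) && R)   [complement / identity]
= !((!S || S) && R)   [complement / identity]
= !R   [complement / identity]

!R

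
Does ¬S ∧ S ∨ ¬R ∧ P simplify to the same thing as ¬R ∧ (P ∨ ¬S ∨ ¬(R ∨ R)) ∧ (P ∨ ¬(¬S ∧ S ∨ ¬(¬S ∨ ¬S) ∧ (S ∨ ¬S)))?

E1: ¬S ∧ S ∨ ¬R ∧ P
    = ¬R ∧ P   (complement / identity)
E2: ¬R ∧ (P ∨ ¬S ∨ ¬(R ∨ R)) ∧ (P ∨ ¬(¬S ∧ S ∨ ¬(¬S ∨ ¬S) ∧ (S ∨ ¬S)))
    = ¬R ∧ (P ∨ ¬S ∨ ¬(R ∨ R)) ∧ (P ∨ ¬(¬S ∧ S ∨ ¬(¬S ∨ ¬S)))   (complement / identity)
    = ¬R ∧ (P ∨ ¬S ∨ ¬(R ∨ R)) ∧ (P ∨ ¬(¬S ∧ S ∨ S ∧ S))   (De Morgan)
    = ¬R ∧ (P ∨ ¬S ∨ ¬(R ∨ R)) ∧ (P ∨ ¬S)   (distribution)
    = ¬R ∧ (P ∨ ¬S ∨ ¬R) ∧ (P ∨ ¬S)   (idempotence)
    = ¬R ∧ (P ∨ ¬S)   (absorption)
These differ: at P=0, R=0, S=0, E1 = 0 but E2 = 1.

No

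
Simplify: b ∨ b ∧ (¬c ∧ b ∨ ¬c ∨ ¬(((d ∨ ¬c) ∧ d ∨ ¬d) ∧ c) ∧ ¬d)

b

b ∨ b ∧ (¬c ∧ b ∨ ¬c ∨ ¬(((d ∨ ¬c) ∧ d ∨ ¬d) ∧ c) ∧ ¬d)
= b ∨ b ∧ (¬c ∧ b ∨ ¬c ∨ ¬((d ∨ ¬d) ∧ c) ∧ ¬d)   — absorption
= b ∨ b ∧ (¬c ∧ b ∨ ¬c ∨ ¬c ∧ ¬d)   — complement / identity
= b ∨ b ∧ (¬c ∨ ¬c ∧ ¬d)   — absorption
= b ∨ b ∧ ¬c   — absorption
= b   — absorption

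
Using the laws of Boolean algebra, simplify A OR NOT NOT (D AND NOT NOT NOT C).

A OR D AND NOT C

A OR NOT NOT (D AND NOT NOT NOT C)
= A OR NOT NOT (D AND NOT C)   [double negation]
= A OR D AND NOT C   [double negation]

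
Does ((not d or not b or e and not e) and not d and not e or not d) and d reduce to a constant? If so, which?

((not d or not b or e and not e) and not d and not e or not d) and d
= ((not d or not b) and not d and not e or not d) and d   — complement / identity
= (not d and not e or not d) and d   — absorption
= not d and d   — absorption
= False   — complement

yes, False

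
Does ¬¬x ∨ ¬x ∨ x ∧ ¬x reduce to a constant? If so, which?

yes, True

¬¬x ∨ ¬x ∨ x ∧ ¬x
= x ∨ ¬x ∨ x ∧ ¬x
= x ∨ ¬x
= True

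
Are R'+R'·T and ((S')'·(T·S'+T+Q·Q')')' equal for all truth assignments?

E1: R'+R'·T
    = R'   (absorption)
E2: ((S')'·(T·S'+T+Q·Q')')'
    = S'+T·S'+T+Q·Q'   (De Morgan)
    = S'+T·S'+T   (complement / identity)
    = S'+T   (absorption)
These differ: at Q=0, R=1, S=0, T=0, E1 = 0 but E2 = 1.

No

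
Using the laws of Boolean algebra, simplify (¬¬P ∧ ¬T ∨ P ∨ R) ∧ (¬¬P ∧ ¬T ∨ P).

P

(¬¬P ∧ ¬T ∨ P ∨ R) ∧ (¬¬P ∧ ¬T ∨ P)
= ¬¬P ∧ ¬T ∨ P   — absorption
= P ∧ ¬T ∨ P   — double negation
= P   — absorption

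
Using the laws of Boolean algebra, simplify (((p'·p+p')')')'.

p

(((p'·p+p')')')'
= (p'·p+p')'   [double negation]
= (p')'   [complement / identity]
= p   [double negation]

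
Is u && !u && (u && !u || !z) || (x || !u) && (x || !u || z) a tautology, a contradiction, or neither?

u && !u && (u && !u || !z) || (x || !u) && (x || !u || z)
= u && !u && (u && !u || !z) || x || !u
= u && !u || x || !u
= x || !u
This depends on u, x, so it is not a constant.

neither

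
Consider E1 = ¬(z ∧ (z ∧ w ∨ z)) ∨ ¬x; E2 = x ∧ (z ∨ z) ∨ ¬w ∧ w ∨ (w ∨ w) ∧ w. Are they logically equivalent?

E1: ¬(z ∧ (z ∧ w ∨ z)) ∨ ¬x
    = ¬(z ∧ z) ∨ ¬x   (absorption)
    = ¬z ∨ ¬x   (idempotence)
E2: x ∧ (z ∨ z) ∨ ¬w ∧ w ∨ (w ∨ w) ∧ w
    = x ∧ (z ∨ z) ∨ ¬w ∧ w ∨ w ∧ w   (idempotence)
    = x ∧ (z ∨ z) ∨ w   (distribution)
    = x ∧ z ∨ w   (idempotence)
These differ: at w=0, x=0, z=0, E1 = 1 but E2 = 0.

No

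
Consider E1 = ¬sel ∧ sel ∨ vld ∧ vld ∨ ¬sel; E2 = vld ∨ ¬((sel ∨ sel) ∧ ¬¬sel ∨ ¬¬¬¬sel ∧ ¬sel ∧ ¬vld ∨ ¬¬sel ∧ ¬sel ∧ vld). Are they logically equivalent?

E1: ¬sel ∧ sel ∨ vld ∧ vld ∨ ¬sel
    = vld ∧ vld ∨ ¬sel   — complement / identity
    = vld ∨ ¬sel   — idempotence
E2: vld ∨ ¬((sel ∨ sel) ∧ ¬¬sel ∨ ¬¬¬¬sel ∧ ¬sel ∧ ¬vld ∨ ¬¬sel ∧ ¬sel ∧ vld)
    = vld ∨ ¬(sel ∧ ¬¬sel ∨ ¬¬¬¬sel ∧ ¬sel ∧ ¬vld ∨ ¬¬sel ∧ ¬sel ∧ vld)   — idempotence
    = vld ∨ ¬(sel ∧ ¬¬sel ∨ ¬¬sel ∧ ¬sel ∧ ¬vld ∨ ¬¬sel ∧ ¬sel ∧ vld)   — double negation
    = vld ∨ ¬(sel ∧ ¬¬sel ∨ ¬¬sel ∧ ¬sel)   — distribution
    = vld ∨ ¬¬¬sel   — distribution
    = vld ∨ ¬sel   — double negation
Both reduce to vld ∨ ¬sel, so they are equivalent.

Yes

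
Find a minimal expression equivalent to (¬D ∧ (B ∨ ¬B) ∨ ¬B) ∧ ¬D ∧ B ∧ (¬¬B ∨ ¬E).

¬D ∧ B

(¬D ∧ (B ∨ ¬B) ∨ ¬B) ∧ ¬D ∧ B ∧ (¬¬B ∨ ¬E)
= (¬D ∨ ¬B) ∧ ¬D ∧ B ∧ (¬¬B ∨ ¬E)   — complement / identity
= (¬D ∨ ¬B) ∧ ¬D ∧ B ∧ (B ∨ ¬E)   — double negation
= ¬D ∧ B ∧ (B ∨ ¬E)   — absorption
= ¬D ∧ B   — absorption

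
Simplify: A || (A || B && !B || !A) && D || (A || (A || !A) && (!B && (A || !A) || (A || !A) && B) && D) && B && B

A || (A || B && !B || !A) && D || (A || (A || !A) && (!B && (A || !A) || (A || !A) && B) && D) && B && B
= A || (A || B && !B || !A) && D || (A || (A || !A) && (A || !A) && D) && B && B
= A || (A || !A) && D || (A || (A || !A) && (A || !A) && D) && B && B
= A || (A || !A) && D || (A || (A || !A) && (A || !A) && D) && B
= A || (A || !A) && D || (A || (A || !A) && D) && B
= A || (A || !A) && D
= A || D

A || D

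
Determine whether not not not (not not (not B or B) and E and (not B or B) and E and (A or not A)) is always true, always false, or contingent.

not not not (not not (not B or B) and E and (not B or B) and E and (A or not A))
= not not not (not not (not B or B) and E and (not B or B) and E)
= not not not ((not B or B) and E and (not B or B) and E)
= not not not ((not B or B) and E)
= not not not E
= not E
This depends on E, so it is not a constant.

contingent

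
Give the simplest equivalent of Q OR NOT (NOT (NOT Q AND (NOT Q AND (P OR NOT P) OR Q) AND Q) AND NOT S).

Q OR S

Q OR NOT (NOT (NOT Q AND (NOT Q AND (P OR NOT P) OR Q) AND Q) AND NOT S)
= Q OR NOT Q AND (NOT Q AND (P OR NOT P) OR Q) AND Q OR S
= Q OR NOT Q AND (NOT Q OR Q) AND Q OR S
= Q OR NOT Q AND Q OR S
= Q OR S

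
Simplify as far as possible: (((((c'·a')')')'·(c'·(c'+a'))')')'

(((((c'·a')')')'·(c'·(c'+a'))')')'
= (((((c'·a')')')'·(c')')')'   (absorption)
= (((c'·a')'·(c')')')'   (double negation)
= (c'·a'+c')'   (De Morgan)
= (c')'   (absorption)
= c   (double negation)

c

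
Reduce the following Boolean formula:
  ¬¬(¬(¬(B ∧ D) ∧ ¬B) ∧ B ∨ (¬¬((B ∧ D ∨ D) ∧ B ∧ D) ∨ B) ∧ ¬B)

¬¬(¬(¬(B ∧ D) ∧ ¬B) ∧ B ∨ (¬¬((B ∧ D ∨ D) ∧ B ∧ D) ∨ B) ∧ ¬B)
= ¬(¬(B ∧ D) ∧ ¬B) ∧ B ∨ (¬¬((B ∧ D ∨ D) ∧ B ∧ D) ∨ B) ∧ ¬B   — double negation
= ¬(¬(B ∧ D) ∧ ¬B) ∧ B ∨ ((B ∧ D ∨ D) ∧ B ∧ D ∨ B) ∧ ¬B   — double negation
= (B ∧ D ∨ B) ∧ B ∨ ((B ∧ D ∨ D) ∧ B ∧ D ∨ B) ∧ ¬B   — De Morgan
= (B ∧ D ∨ B) ∧ B ∨ (B ∧ D ∨ B) ∧ ¬B   — absorption
= B ∧ D ∨ B   — distribution
= B   — absorption

B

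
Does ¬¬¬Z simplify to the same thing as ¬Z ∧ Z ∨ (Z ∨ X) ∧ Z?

No

E1: ¬¬¬Z
    = ¬Z   [double negation]
E2: ¬Z ∧ Z ∨ (Z ∨ X) ∧ Z
    = (Z ∨ X) ∧ Z   [complement / identity]
    = Z   [absorption]
These differ: at X=0, Z=0, E1 = 1 but E2 = 0.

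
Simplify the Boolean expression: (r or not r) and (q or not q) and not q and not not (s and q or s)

not q and s

(r or not r) and (q or not q) and not q and not not (s and q or s)
= (r or not r) and not q and not not (s and q or s)   — complement / identity
= not q and not not (s and q or s)   — complement / identity
= not q and not not s   — absorption
= not q and s   — double negation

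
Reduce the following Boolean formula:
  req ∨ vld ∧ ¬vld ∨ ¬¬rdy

req ∨ vld ∧ ¬vld ∨ ¬¬rdy
= req ∨ vld ∧ ¬vld ∨ rdy   (double negation)
= req ∨ rdy   (complement / identity)

req ∨ rdy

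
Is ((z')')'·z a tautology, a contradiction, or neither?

((z')')'·z
= z'·z   — double negation
= 0   — complement

contradiction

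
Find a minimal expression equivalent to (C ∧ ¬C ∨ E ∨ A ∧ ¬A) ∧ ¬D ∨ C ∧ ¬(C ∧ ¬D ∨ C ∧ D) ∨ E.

E

(C ∧ ¬C ∨ E ∨ A ∧ ¬A) ∧ ¬D ∨ C ∧ ¬(C ∧ ¬D ∨ C ∧ D) ∨ E
= (C ∧ ¬C ∨ E ∨ A ∧ ¬A) ∧ ¬D ∨ C ∧ ¬C ∨ E   [distribution]
= (C ∧ ¬C ∨ E) ∧ ¬D ∨ C ∧ ¬C ∨ E   [complement / identity]
= C ∧ ¬C ∨ E   [absorption]
= E   [complement / identity]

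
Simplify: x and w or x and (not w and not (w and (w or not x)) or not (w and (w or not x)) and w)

x and w or x and (not w and not (w and (w or not x)) or not (w and (w or not x)) and w)
= (w or not w and not (w and (w or not x)) or not (w and (w or not x)) and w) and x   (distribution)
= (w or not (w and (w or not x))) and x   (distribution)
= (w or not w) and x   (absorption)
= x   (complement / identity)

x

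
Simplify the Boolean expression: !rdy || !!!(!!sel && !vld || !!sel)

!rdy || !!!(!!sel && !vld || !!sel)
= !rdy || !(!!sel && !vld || !!sel)   (double negation)
= !rdy || !!!sel   (absorption)
= !rdy || !sel   (double negation)

!rdy || !sel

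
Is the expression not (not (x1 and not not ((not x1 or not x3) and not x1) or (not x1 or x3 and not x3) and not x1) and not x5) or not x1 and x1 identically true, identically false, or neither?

not (not (x1 and not not ((not x1 or not x3) and not x1) or (not x1 or x3 and not x3) and not x1) and not x5) or not x1 and x1
= not (not (x1 and not not ((not x1 or not x3) and not x1) or (not x1 or x3 and not x3) and not x1) and not x5)   — complement / identity
= not (not (x1 and not not not x1 or (not x1 or x3 and not x3) and not x1) and not x5)   — absorption
= not (not (x1 and not not not x1 or not x1 and not x1) and not x5)   — complement / identity
= not (not (x1 and not x1 or not x1 and not x1) and not x5)   — double negation
= not (not not x1 and not x5)   — distribution
= not x1 or x5   — De Morgan
This depends on x1, x5, so it is not a constant.

neither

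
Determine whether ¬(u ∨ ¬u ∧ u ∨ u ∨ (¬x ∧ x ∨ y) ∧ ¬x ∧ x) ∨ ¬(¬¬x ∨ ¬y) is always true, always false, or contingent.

contingent

¬(u ∨ ¬u ∧ u ∨ u ∨ (¬x ∧ x ∨ y) ∧ ¬x ∧ x) ∨ ¬(¬¬x ∨ ¬y)
= ¬(u ∨ u ∨ (¬x ∧ x ∨ y) ∧ ¬x ∧ x) ∨ ¬(¬¬x ∨ ¬y)   — complement / identity
= ¬(u ∨ u ∨ ¬x ∧ x) ∨ ¬(¬¬x ∨ ¬y)   — absorption
= ¬(u ∨ u) ∨ ¬(¬¬x ∨ ¬y)   — complement / identity
= ¬u ∨ ¬(¬¬x ∨ ¬y)   — idempotence
= ¬u ∨ ¬x ∧ y   — De Morgan
This depends on u, x, y, so it is not a constant.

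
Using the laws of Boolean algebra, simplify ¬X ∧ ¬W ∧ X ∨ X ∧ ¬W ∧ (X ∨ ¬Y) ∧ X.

¬X ∧ ¬W ∧ X ∨ X ∧ ¬W ∧ (X ∨ ¬Y) ∧ X
= ¬X ∧ ¬W ∧ X ∨ X ∧ ¬W ∧ X   [absorption]
= (¬X ∨ X) ∧ ¬W ∧ X   [distribution]
= ¬W ∧ X   [complement / identity]

¬W ∧ X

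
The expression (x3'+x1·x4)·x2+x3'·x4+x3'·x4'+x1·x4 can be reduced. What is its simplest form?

x3'+x1·x4

(x3'+x1·x4)·x2+x3'·x4+x3'·x4'+x1·x4
= (x3'+x1·x4)·x2+x3'+x1·x4   (distribution)
= x3'+x1·x4   (absorption)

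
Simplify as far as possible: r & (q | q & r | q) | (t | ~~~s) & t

r & (q | q & r | q) | (t | ~~~s) & t
= r & (q | q) | (t | ~~~s) & t   [absorption]
= r & q | (t | ~~~s) & t   [idempotence]
= r & q | (t | ~s) & t   [double negation]
= r & q | t   [absorption]

r & q | t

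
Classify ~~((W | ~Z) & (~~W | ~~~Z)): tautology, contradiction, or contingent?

~~((W | ~Z) & (~~W | ~~~Z))
= ~~((W | ~Z) & (~~W | ~Z))   — double negation
= ~~((W | ~Z) & (W | ~Z))   — double negation
= (W | ~Z) & (W | ~Z)   — double negation
= W | ~Z   — idempotence
This depends on W, Z, so it is not a constant.

contingent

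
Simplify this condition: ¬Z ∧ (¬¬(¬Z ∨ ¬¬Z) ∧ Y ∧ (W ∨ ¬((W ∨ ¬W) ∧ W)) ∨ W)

¬Z ∧ (¬¬(¬Z ∨ ¬¬Z) ∧ Y ∧ (W ∨ ¬((W ∨ ¬W) ∧ W)) ∨ W)
= ¬Z ∧ ((¬Z ∨ ¬¬Z) ∧ Y ∧ (W ∨ ¬((W ∨ ¬W) ∧ W)) ∨ W)   [double negation]
= ¬Z ∧ ((¬Z ∨ ¬¬Z) ∧ Y ∧ (W ∨ ¬W) ∨ W)   [complement / identity]
= ¬Z ∧ ((¬Z ∨ ¬¬Z) ∧ Y ∨ W)   [complement / identity]
= ¬Z ∧ ((¬Z ∨ Z) ∧ Y ∨ W)   [double negation]
= ¬Z ∧ (Y ∨ W)   [complement / identity]

¬Z ∧ (Y ∨ W)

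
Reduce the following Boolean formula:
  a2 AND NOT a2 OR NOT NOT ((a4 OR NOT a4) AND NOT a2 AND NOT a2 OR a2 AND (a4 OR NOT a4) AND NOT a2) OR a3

a2 AND NOT a2 OR NOT NOT ((a4 OR NOT a4) AND NOT a2 AND NOT a2 OR a2 AND (a4 OR NOT a4) AND NOT a2) OR a3
= a2 AND NOT a2 OR (a4 OR NOT a4) AND NOT a2 AND NOT a2 OR a2 AND (a4 OR NOT a4) AND NOT a2 OR a3   (double negation)
= a2 AND NOT a2 OR (a4 OR NOT a4) AND NOT a2 OR a3   (distribution)
= (a4 OR NOT a4) AND NOT a2 OR a3   (complement / identity)
= NOT a2 OR a3   (complement / identity)

NOT a2 OR a3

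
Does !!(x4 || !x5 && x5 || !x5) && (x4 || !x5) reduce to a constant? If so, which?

!!(x4 || !x5 && x5 || !x5) && (x4 || !x5)
= (x4 || !x5 && x5 || !x5) && (x4 || !x5)
= (x4 || !x5) && (x4 || !x5)
= x4 || !x5
This depends on x4, x5, so it is not a constant.

no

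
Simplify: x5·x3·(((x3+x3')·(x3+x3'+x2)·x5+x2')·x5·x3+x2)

x5·x3·(((x3+x3')·(x3+x3'+x2)·x5+x2')·x5·x3+x2)
= x5·x3·(((x3+x3')·x5+x2')·x5·x3+x2)   (absorption)
= x5·x3·((x5+x2')·x5·x3+x2)   (complement / identity)
= x5·x3·(x5·x3+x2)   (absorption)
= x5·x3   (absorption)

x5·x3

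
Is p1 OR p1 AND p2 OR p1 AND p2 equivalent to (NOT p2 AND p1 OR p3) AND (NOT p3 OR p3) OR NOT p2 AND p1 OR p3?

E1: p1 OR p1 AND p2 OR p1 AND p2
    = p1 OR p1 AND p2   [absorption]
    = p1   [absorption]
E2: (NOT p2 AND p1 OR p3) AND (NOT p3 OR p3) OR NOT p2 AND p1 OR p3
    = NOT p2 AND p1 OR p3 OR NOT p2 AND p1 OR p3   [complement / identity]
    = NOT p2 AND p1 OR p3   [idempotence]
These differ: at p1=0, p2=1, p3=1, E1 = 0 but E2 = 1.

No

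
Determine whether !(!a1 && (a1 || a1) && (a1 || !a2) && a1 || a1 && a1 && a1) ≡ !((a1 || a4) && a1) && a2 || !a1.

E1: !(!a1 && (a1 || a1) && (a1 || !a2) && a1 || a1 && a1 && a1)
    = !(!a1 && (a1 && !a2 || a1) && a1 || a1 && a1 && a1)   (distribution)
    = !(!a1 && a1 && a1 || a1 && a1 && a1)   (absorption)
    = !(a1 && a1)   (distribution)
    = !a1   (idempotence)
E2: !((a1 || a4) && a1) && a2 || !a1
    = !a1 && a2 || !a1   (absorption)
    = !a1   (absorption)
Both reduce to !a1, so they are equivalent.

Yes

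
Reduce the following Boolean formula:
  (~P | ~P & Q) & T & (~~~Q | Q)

(~P | ~P & Q) & T & (~~~Q | Q)
= (~P | ~P & Q) & T & (~Q | Q)   [double negation]
= ~P & T & (~Q | Q)   [absorption]
= ~P & T   [complement / identity]

~P & T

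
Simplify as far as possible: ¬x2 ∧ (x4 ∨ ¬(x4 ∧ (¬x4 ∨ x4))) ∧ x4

¬x2 ∧ x4

¬x2 ∧ (x4 ∨ ¬(x4 ∧ (¬x4 ∨ x4))) ∧ x4
= ¬x2 ∧ (x4 ∨ ¬x4) ∧ x4
= ¬x2 ∧ x4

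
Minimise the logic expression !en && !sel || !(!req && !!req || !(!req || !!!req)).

!en && !sel || !req

!en && !sel || !(!req && !!req || !(!req || !!!req))
= !en && !sel || !(!req && !!req || req && !!req)   [De Morgan]
= !en && !sel || !!!req   [distribution]
= !en && !sel || !req   [double negation]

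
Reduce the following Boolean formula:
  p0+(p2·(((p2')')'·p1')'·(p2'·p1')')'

p0+(p2·(((p2')')'·p1')'·(p2'·p1')')'
= p0+(p2·(p2'·p1')'·(p2'·p1')')'   [double negation]
= p0+(p2·(p2'·p1')')'   [idempotence]
= p0+(p2·(p2+p1))'   [De Morgan]
= p0+p2'   [absorption]

p0+p2'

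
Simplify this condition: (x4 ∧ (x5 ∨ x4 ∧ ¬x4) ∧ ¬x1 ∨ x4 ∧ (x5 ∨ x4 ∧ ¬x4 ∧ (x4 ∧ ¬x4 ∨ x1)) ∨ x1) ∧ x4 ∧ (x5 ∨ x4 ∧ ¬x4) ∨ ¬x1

x4 ∧ x5 ∨ ¬x1

(x4 ∧ (x5 ∨ x4 ∧ ¬x4) ∧ ¬x1 ∨ x4 ∧ (x5 ∨ x4 ∧ ¬x4 ∧ (x4 ∧ ¬x4 ∨ x1)) ∨ x1) ∧ x4 ∧ (x5 ∨ x4 ∧ ¬x4) ∨ ¬x1
= (x4 ∧ (x5 ∨ x4 ∧ ¬x4) ∧ ¬x1 ∨ x4 ∧ (x5 ∨ x4 ∧ ¬x4) ∨ x1) ∧ x4 ∧ (x5 ∨ x4 ∧ ¬x4) ∨ ¬x1   (absorption)
= (x4 ∧ (x5 ∨ x4 ∧ ¬x4) ∨ x1) ∧ x4 ∧ (x5 ∨ x4 ∧ ¬x4) ∨ ¬x1   (absorption)
= x4 ∧ (x5 ∨ x4 ∧ ¬x4) ∨ ¬x1   (absorption)
= x4 ∧ x5 ∨ ¬x1   (complement / identity)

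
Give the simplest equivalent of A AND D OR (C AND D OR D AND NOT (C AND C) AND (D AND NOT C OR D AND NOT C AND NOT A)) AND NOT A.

D

A AND D OR (C AND D OR D AND NOT (C AND C) AND (D AND NOT C OR D AND NOT C AND NOT A)) AND NOT A
= A AND D OR (C AND D OR D AND NOT C AND (D AND NOT C OR D AND NOT C AND NOT A)) AND NOT A   (idempotence)
= A AND D OR (C AND D OR D AND NOT C AND D AND NOT C) AND NOT A   (absorption)
= A AND D OR (C AND D OR D AND NOT C) AND NOT A   (idempotence)
= A AND D OR D AND NOT A   (distribution)
= D   (distribution)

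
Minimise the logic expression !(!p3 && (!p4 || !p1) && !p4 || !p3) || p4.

p3 || p4

!(!p3 && (!p4 || !p1) && !p4 || !p3) || p4
= !(!p3 && !p4 || !p3) || p4   (absorption)
= !!p3 || p4   (absorption)
= p3 || p4   (double negation)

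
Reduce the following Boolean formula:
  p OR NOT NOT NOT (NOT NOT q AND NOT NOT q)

p OR NOT NOT NOT (NOT NOT q AND NOT NOT q)
= p OR NOT (NOT NOT q AND NOT NOT q)
= p OR NOT q OR NOT q
= p OR NOT q

p OR NOT q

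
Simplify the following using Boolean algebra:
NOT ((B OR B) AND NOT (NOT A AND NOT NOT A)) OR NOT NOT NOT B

NOT ((B OR B) AND NOT (NOT A AND NOT NOT A)) OR NOT NOT NOT B
= NOT (B AND NOT (NOT A AND NOT NOT A)) OR NOT NOT NOT B   (idempotence)
= NOT (B AND (A OR NOT A)) OR NOT NOT NOT B   (De Morgan)
= NOT (B AND (A OR NOT A)) OR NOT B   (double negation)
= NOT B OR NOT B   (complement / identity)
= NOT B   (idempotence)

NOT B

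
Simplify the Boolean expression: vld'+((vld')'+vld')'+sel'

vld'+sel'

vld'+((vld')'+vld')'+sel'
= vld'+vld'·vld+sel'
= vld'+sel'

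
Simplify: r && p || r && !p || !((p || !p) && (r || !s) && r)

true

r && p || r && !p || !((p || !p) && (r || !s) && r)
= r && p || r && !p || !((r || !s) && r)   — complement / identity
= r && p || r && !p || !r   — absorption
= r || !r   — distribution
= true   — complement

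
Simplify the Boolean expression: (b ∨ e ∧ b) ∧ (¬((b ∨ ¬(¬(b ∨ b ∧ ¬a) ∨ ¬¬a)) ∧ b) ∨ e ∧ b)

(b ∨ e ∧ b) ∧ (¬((b ∨ ¬(¬(b ∨ b ∧ ¬a) ∨ ¬¬a)) ∧ b) ∨ e ∧ b)
= (b ∨ e ∧ b) ∧ (¬((b ∨ (b ∨ b ∧ ¬a) ∧ ¬a) ∧ b) ∨ e ∧ b)   [De Morgan]
= b ∧ ¬((b ∨ (b ∨ b ∧ ¬a) ∧ ¬a) ∧ b) ∨ e ∧ b   [distribution]
= b ∧ ¬((b ∨ b ∧ ¬a) ∧ b) ∨ e ∧ b   [absorption]
= b ∧ ¬(b ∧ b) ∨ e ∧ b   [absorption]
= b ∧ ¬b ∨ e ∧ b   [idempotence]
= e ∧ b   [complement / identity]

e ∧ b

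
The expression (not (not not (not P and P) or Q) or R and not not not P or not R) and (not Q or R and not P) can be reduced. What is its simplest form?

not Q or R and not P

(not (not not (not P and P) or Q) or R and not not not P or not R) and (not Q or R and not P)
= (not (not P and P or Q) or R and not not not P or not R) and (not Q or R and not P)
= (not Q or R and not not not P or not R) and (not Q or R and not P)
= (not Q or R and not P or not R) and (not Q or R and not P)
= not Q or R and not P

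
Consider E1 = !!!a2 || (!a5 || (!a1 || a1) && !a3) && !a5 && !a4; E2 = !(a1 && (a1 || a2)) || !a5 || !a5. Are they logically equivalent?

No

E1: !!!a2 || (!a5 || (!a1 || a1) && !a3) && !a5 && !a4
    = !a2 || (!a5 || (!a1 || a1) && !a3) && !a5 && !a4   (double negation)
    = !a2 || (!a5 || !a3) && !a5 && !a4   (complement / identity)
    = !a2 || !a5 && !a4   (absorption)
E2: !(a1 && (a1 || a2)) || !a5 || !a5
    = !a1 || !a5 || !a5   (absorption)
    = !a1 || !a5   (idempotence)
These differ: at a1=1, a2=0, a3=1, a4=1, a5=1, E1 = 1 but E2 = 0.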